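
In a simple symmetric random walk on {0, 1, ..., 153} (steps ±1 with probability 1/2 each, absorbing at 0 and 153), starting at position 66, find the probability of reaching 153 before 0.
P(hit 153 before 0) = 66/153 = 22/51

Let u_k = P(hit 153 before 0 | start at k). Then u_0 = 0, u_153 = 1, and u_k = u_{k-1}/2 + u_{k+1}/2 for 1 ≤ k ≤ 152. This harmonic recurrence is solved by u_k = k/153, giving u_66 = 66/153 = 22/51.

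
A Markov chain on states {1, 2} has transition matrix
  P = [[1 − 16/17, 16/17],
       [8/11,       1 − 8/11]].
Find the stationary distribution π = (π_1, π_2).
π_1 = 17/39, π_2 = 22/39

Solve πP = π with π_1 + π_2 = 1. From πP = π: π_1 · (1 − 16/17) + π_2 · 8/11 = π_1 ⇒ π_2 · 8/11 = π_1 · 16/17 ⇒ π_2/π_1 = (16/17)/(8/11) = 22/17. Together with π_1 + π_2 = 1:
  π_1 = (8/11)/(16/17 + 8/11) = (8/11)/(312/187) = 17/39,
  π_2 = (16/17)/(16/17 + 8/11) = (16/17)/(312/187) = 22/39.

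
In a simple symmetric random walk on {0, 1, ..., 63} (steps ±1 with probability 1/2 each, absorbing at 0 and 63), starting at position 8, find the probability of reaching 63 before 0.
P(hit 63 before 0) = 8/63

Let u_k = P(hit 63 before 0 | start at k). Then u_0 = 0, u_63 = 1, and u_k = u_{k-1}/2 + u_{k+1}/2 for 1 ≤ k ≤ 62. This harmonic recurrence is solved by u_k = k/63, giving u_8 = 8/63.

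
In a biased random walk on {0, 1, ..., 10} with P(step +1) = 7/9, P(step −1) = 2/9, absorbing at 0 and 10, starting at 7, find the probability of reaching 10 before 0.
P(hit 10 before 0) = (1 − (2/7)^7) / (1 − (2/7)^10) = 56486269/56494845

Let u_k denote P(reach 10 before 0 | start at k). Boundary: u_0 = 0, u_10 = 1. Recurrence: u_k = 7/9·u_{k+1} + 2/9·u_{k-1} for 1 ≤ k ≤ 9. Try u_k = A + B·r^k with r = q/p = (2/9)/(7/9) = 2/7. Substitution satisfies the recurrence; boundary conditions give:
  u_k = (1 − r^k) / (1 − r^N) = (1 − (2/7)^7) / (1 − (2/7)^10) = 56486269/56494845.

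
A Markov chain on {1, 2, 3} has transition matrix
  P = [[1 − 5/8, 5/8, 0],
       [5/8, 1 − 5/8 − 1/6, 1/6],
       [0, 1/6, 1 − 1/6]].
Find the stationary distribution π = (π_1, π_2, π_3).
π = (1/3, 1/3, 1/3)

This is a birth-death chain on three states, which satisfies detailed balance: π_1 · P_{12} = π_2 · P_{21} and π_2 · P_{23} = π_3 · P_{32}.
From π_1 · 5/8 = π_2 · 5/8: π_2/π_1 = (5/8)/(5/8) = 1.
From π_2 · 1/6 = π_3 · 1/6: π_3/π_2 = (1/6)/(1/6) = 1.
Take π_1 proportional to 1; then unnormalized π = (1, 1, 1). Normalize by dividing by the sum 3:
  π = (1/3, 1/3, 1/3).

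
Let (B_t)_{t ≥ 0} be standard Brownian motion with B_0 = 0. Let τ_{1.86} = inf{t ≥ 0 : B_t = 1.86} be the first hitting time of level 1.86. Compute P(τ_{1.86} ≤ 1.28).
P(τ_{1.86} ≤ 1.28) = 2(1 − Φ(1.86/√1.28)) = 2(1 − Φ(1.6440)) ≈ 0.1002

By the reflection principle for standard BM, P(τ_b ≤ t) = 2 · P(B_t ≥ b). Since B_t ~ N(0, t), P(B_t ≥ 1.86) = 1 − Φ(1.86/√t) = 1 − Φ(1.86/√1.28) = 1 − Φ(1.6440) ≈ 0.05009. Doubling: P(τ_{1.86} ≤ 1.28) ≈ 2 · 0.05009 = 0.10018 ≈ 0.1002.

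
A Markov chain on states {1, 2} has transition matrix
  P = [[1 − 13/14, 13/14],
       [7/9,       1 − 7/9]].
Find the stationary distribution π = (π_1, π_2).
π_1 = 98/215, π_2 = 117/215

Solve πP = π with π_1 + π_2 = 1. From πP = π: π_1 · (1 − 13/14) + π_2 · 7/9 = π_1 ⇒ π_2 · 7/9 = π_1 · 13/14 ⇒ π_2/π_1 = (13/14)/(7/9) = 117/98. Together with π_1 + π_2 = 1:
  π_1 = (7/9)/(13/14 + 7/9) = (7/9)/(215/126) = 98/215,
  π_2 = (13/14)/(13/14 + 7/9) = (13/14)/(215/126) = 117/215.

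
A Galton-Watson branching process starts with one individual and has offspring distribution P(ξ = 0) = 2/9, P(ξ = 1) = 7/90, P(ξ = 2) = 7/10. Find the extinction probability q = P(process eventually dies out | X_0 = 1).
q = 20/63

The pgf is f(s) = 2/9 + 7/90·s + 7/10·s². The extinction probability q is the smallest fixed point of f in [0, 1]. Setting s = f(s):
  7/10·s² + (7/90 − 1)·s + 2/9 = 0
  7/10·s² − (2/9 + 7/10)·s + 2/9 = 0
which factors as (s − 1)·(7/10·s − 2/9) = 0, giving roots s = 1 and s = (2/9)/(7/10) = 20/63.
Mean offspring μ = 7/90 + 2·7/10 = 133/90 > 1 (supercritical), so q < 1. The extinction probability is the smaller root: q = (2/9)/(7/10) = 20/63.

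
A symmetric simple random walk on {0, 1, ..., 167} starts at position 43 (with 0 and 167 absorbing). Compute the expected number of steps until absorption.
E[τ | X_0 = 43] = 5332

Let v_k = E[τ | X_0 = k]. Boundary: v_0 = v_167 = 0. Recurrence: v_k = 1 + (v_{k-1} + v_{k+1})/2 for 1 ≤ k ≤ 166. The particular solution to v_k − (v_{k-1} + v_{k+1})/2 = 1 is v_k = −k^2. Adding homogeneous solution A + B k and matching boundaries gives v_k = k (167 − k). Substituting k = 43: v_43 = 43 · 124 = 5332.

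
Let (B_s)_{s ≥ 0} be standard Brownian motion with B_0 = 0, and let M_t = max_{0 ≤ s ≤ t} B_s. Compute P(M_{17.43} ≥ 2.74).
P(M_{17.43} ≥ 2.74) = 2·P(B_{17.43} ≥ 2.74) = 2(1 − Φ(2.74/√17.43)) ≈ 0.5116

By the reflection principle for Brownian motion, P(M_t ≥ a) = 2 · P(B_t ≥ a) for a ≥ 0. Since B_t ~ N(0, t), P(B_t ≥ 2.74) = 1 − Φ(2.74/√t) = 1 − Φ(2.74/√17.43) = 1 − Φ(0.6563). So
  P(M_{17.43} ≥ 2.74) = 2(1 − Φ(0.6563)) ≈ 0.5116.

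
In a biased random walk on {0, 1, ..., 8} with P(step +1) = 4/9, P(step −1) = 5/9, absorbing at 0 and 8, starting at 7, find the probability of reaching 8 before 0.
P(hit 8 before 0) = (1 − (5/4)^7) / (1 − (5/4)^8) = 246964/325089

Let u_k denote P(reach 8 before 0 | start at k). Boundary: u_0 = 0, u_8 = 1. Recurrence: u_k = 4/9·u_{k+1} + 5/9·u_{k-1} for 1 ≤ k ≤ 7. Try u_k = A + B·r^k with r = q/p = (5/9)/(4/9) = 5/4. Substitution satisfies the recurrence; boundary conditions give:
  u_k = (1 − r^k) / (1 − r^N) = (1 − (5/4)^7) / (1 − (5/4)^8) = 246964/325089.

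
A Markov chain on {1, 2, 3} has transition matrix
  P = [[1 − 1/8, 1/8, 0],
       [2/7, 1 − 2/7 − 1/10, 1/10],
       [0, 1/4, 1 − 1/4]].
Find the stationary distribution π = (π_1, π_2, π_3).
π = (80/129, 35/129, 14/129)

This is a birth-death chain on three states, which satisfies detailed balance: π_1 · P_{12} = π_2 · P_{21} and π_2 · P_{23} = π_3 · P_{32}.
From π_1 · 1/8 = π_2 · 2/7: π_2/π_1 = (1/8)/(2/7) = 7/16.
From π_2 · 1/10 = π_3 · 1/4: π_3/π_2 = (1/10)/(1/4) = 2/5.
Take π_1 proportional to 1; then unnormalized π = (1, 7/16, 7/40). Normalize by dividing by the sum 129/80:
  π = (80/129, 35/129, 14/129).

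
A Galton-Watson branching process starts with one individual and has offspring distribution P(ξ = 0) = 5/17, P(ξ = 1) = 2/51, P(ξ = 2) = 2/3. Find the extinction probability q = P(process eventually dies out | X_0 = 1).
q = 15/34

The pgf is f(s) = 5/17 + 2/51·s + 2/3·s². The extinction probability q is the smallest fixed point of f in [0, 1]. Setting s = f(s):
  2/3·s² + (2/51 − 1)·s + 5/17 = 0
  2/3·s² − (5/17 + 2/3)·s + 5/17 = 0
which factors as (s − 1)·(2/3·s − 5/17) = 0, giving roots s = 1 and s = (5/17)/(2/3) = 15/34.
Mean offspring μ = 2/51 + 2·2/3 = 70/51 > 1 (supercritical), so q < 1. The extinction probability is the smaller root: q = (5/17)/(2/3) = 15/34.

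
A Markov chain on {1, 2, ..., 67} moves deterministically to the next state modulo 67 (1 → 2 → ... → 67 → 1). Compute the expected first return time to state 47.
E[T_47 | X_0 = 47] = 67

The chain cycles deterministically, so starting at state 47 it returns in exactly 67 steps. Equivalently, the stationary distribution is uniform π_j = 1/67 for every state j, so by Kac's formula E[T_47] = 1/π_47 = 67.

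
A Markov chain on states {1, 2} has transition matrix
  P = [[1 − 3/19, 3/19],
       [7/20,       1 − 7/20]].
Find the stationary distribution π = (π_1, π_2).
π_1 = 133/193, π_2 = 60/193

Solve πP = π with π_1 + π_2 = 1. From πP = π: π_1 · (1 − 3/19) + π_2 · 7/20 = π_1 ⇒ π_2 · 7/20 = π_1 · 3/19 ⇒ π_2/π_1 = (3/19)/(7/20) = 60/133. Together with π_1 + π_2 = 1:
  π_1 = (7/20)/(3/19 + 7/20) = (7/20)/(193/380) = 133/193,
  π_2 = (3/19)/(3/19 + 7/20) = (3/19)/(193/380) = 60/193.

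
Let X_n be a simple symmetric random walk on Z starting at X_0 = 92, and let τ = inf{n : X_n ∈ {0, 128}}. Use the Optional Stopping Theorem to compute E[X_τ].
E[X_τ] = 92

X_n is a martingale and τ is a bounded-mean stopping time (indeed τ is finite a.s. with bounded expectation since the walk is in a bounded region). By the OST, E[X_τ] = E[X_0] = 92. Equivalently: E[X_τ] = 128 · P(hit 128 first) + 0 · P(hit 0 first) = 128 · (92/128) = 92.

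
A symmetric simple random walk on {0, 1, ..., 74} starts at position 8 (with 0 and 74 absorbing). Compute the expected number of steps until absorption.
E[τ | X_0 = 8] = 528

Let v_k = E[τ | X_0 = k]. Boundary: v_0 = v_74 = 0. Recurrence: v_k = 1 + (v_{k-1} + v_{k+1})/2 for 1 ≤ k ≤ 73. The particular solution to v_k − (v_{k-1} + v_{k+1})/2 = 1 is v_k = −k^2. Adding homogeneous solution A + B k and matching boundaries gives v_k = k (74 − k). Substituting k = 8: v_8 = 8 · 66 = 528.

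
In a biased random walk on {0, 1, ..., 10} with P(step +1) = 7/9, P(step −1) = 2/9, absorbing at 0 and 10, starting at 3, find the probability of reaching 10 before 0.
P(hit 10 before 0) = (1 − (2/7)^3) / (1 − (2/7)^10) = 55177381/56494845

Let u_k denote P(reach 10 before 0 | start at k). Boundary: u_0 = 0, u_10 = 1. Recurrence: u_k = 7/9·u_{k+1} + 2/9·u_{k-1} for 1 ≤ k ≤ 9. Try u_k = A + B·r^k with r = q/p = (2/9)/(7/9) = 2/7. Substitution satisfies the recurrence; boundary conditions give:
  u_k = (1 − r^k) / (1 − r^N) = (1 − (2/7)^3) / (1 − (2/7)^10) = 55177381/56494845.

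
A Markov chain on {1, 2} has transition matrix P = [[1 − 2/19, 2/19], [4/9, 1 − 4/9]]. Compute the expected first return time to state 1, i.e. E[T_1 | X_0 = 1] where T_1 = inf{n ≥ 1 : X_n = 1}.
E[T_1 | X_0 = 1] = 1/π_1 = 47/38

For an irreducible recurrent Markov chain with stationary distribution π, E[T_i | X_0 = i] = 1/π_i (Kac's formula). Here π_1 = (4/9)/(2/19 + 4/9) = (4/9)/(94/171) = 38/47, so E[T_1 | X_0 = 1] = 1/π_1 = (2/19 + 4/9)/(4/9) = (94/171)/(4/9) = 47/38.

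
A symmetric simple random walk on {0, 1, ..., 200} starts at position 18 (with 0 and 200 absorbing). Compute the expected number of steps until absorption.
E[τ | X_0 = 18] = 3276

Let v_k = E[τ | X_0 = k]. Boundary: v_0 = v_200 = 0. Recurrence: v_k = 1 + (v_{k-1} + v_{k+1})/2 for 1 ≤ k ≤ 199. The particular solution to v_k − (v_{k-1} + v_{k+1})/2 = 1 is v_k = −k^2. Adding homogeneous solution A + B k and matching boundaries gives v_k = k (200 − k). Substituting k = 18: v_18 = 18 · 182 = 3276.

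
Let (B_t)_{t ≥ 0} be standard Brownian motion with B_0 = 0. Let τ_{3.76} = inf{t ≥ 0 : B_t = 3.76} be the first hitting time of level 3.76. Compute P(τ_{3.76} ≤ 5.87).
P(τ_{3.76} ≤ 5.87) = 2(1 − Φ(3.76/√5.87)) = 2(1 − Φ(1.5519)) ≈ 0.1207

By the reflection principle for standard BM, P(τ_b ≤ t) = 2 · P(B_t ≥ b). Since B_t ~ N(0, t), P(B_t ≥ 3.76) = 1 − Φ(3.76/√t) = 1 − Φ(3.76/√5.87) = 1 − Φ(1.5519) ≈ 0.06034. Doubling: P(τ_{3.76} ≤ 5.87) ≈ 2 · 0.06034 = 0.12068 ≈ 0.1207.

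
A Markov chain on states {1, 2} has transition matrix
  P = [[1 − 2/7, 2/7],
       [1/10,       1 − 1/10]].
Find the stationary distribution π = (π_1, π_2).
π_1 = 7/27, π_2 = 20/27

Solve πP = π with π_1 + π_2 = 1. From πP = π: π_1 · (1 − 2/7) + π_2 · 1/10 = π_1 ⇒ π_2 · 1/10 = π_1 · 2/7 ⇒ π_2/π_1 = (2/7)/(1/10) = 20/7. Together with π_1 + π_2 = 1:
  π_1 = (1/10)/(2/7 + 1/10) = (1/10)/(27/70) = 7/27,
  π_2 = (2/7)/(2/7 + 1/10) = (2/7)/(27/70) = 20/27.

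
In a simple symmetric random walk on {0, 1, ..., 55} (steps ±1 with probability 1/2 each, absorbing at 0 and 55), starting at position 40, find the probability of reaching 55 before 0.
P(hit 55 before 0) = 40/55 = 8/11

Let u_k = P(hit 55 before 0 | start at k). Then u_0 = 0, u_55 = 1, and u_k = u_{k-1}/2 + u_{k+1}/2 for 1 ≤ k ≤ 54. This harmonic recurrence is solved by u_k = k/55, giving u_40 = 40/55 = 8/11.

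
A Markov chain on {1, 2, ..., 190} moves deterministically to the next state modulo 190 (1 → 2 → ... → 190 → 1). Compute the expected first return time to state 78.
E[T_78 | X_0 = 78] = 190

The chain cycles deterministically, so starting at state 78 it returns in exactly 190 steps. Equivalently, the stationary distribution is uniform π_j = 1/190 for every state j, so by Kac's formula E[T_78] = 1/π_78 = 190.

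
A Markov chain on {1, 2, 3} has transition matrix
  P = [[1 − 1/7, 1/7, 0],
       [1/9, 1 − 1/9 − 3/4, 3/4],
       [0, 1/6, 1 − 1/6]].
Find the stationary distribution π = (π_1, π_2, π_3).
π = (14/113, 18/113, 81/113)

This is a birth-death chain on three states, which satisfies detailed balance: π_1 · P_{12} = π_2 · P_{21} and π_2 · P_{23} = π_3 · P_{32}.
From π_1 · 1/7 = π_2 · 1/9: π_2/π_1 = (1/7)/(1/9) = 9/7.
From π_2 · 3/4 = π_3 · 1/6: π_3/π_2 = (3/4)/(1/6) = 9/2.
Take π_1 proportional to 1; then unnormalized π = (1, 9/7, 81/14). Normalize by dividing by the sum 113/14:
  π = (14/113, 18/113, 81/113).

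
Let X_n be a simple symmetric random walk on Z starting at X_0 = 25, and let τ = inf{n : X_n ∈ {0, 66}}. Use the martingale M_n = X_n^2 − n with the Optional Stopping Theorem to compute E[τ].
E[τ] = 1025

M_n = X_n^2 − n is a martingale (since E[X_{n+1}^2 | F_n] = X_n^2 + 1). By OST (τ has finite mean in a bounded region), E[M_τ] = E[M_0] = X_0^2 − 0 = 25^2 = 625. Also E[M_τ] = E[X_τ^2] − E[τ]. The walk exits at 0 or 66, with P(hit 66 first) = 25/66, so E[X_τ^2] = 66^2 · 25/66 + 0 = 1650. Thus E[τ] = E[X_τ^2] − E[M_τ] = 1650 − 625 = 1025 = 25(66 − 25) = 1025.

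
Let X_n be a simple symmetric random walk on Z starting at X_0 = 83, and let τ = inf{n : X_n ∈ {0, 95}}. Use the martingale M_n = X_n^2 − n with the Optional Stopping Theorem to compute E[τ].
E[τ] = 996

M_n = X_n^2 − n is a martingale (since E[X_{n+1}^2 | F_n] = X_n^2 + 1). By OST (τ has finite mean in a bounded region), E[M_τ] = E[M_0] = X_0^2 − 0 = 83^2 = 6889. Also E[M_τ] = E[X_τ^2] − E[τ]. The walk exits at 0 or 95, with P(hit 95 first) = 83/95, so E[X_τ^2] = 95^2 · 83/95 + 0 = 7885. Thus E[τ] = E[X_τ^2] − E[M_τ] = 7885 − 6889 = 996 = 83(95 − 83) = 996.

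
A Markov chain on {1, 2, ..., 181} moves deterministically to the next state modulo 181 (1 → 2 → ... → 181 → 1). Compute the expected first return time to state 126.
E[T_126 | X_0 = 126] = 181

The chain cycles deterministically, so starting at state 126 it returns in exactly 181 steps. Equivalently, the stationary distribution is uniform π_j = 1/181 for every state j, so by Kac's formula E[T_126] = 1/π_126 = 181.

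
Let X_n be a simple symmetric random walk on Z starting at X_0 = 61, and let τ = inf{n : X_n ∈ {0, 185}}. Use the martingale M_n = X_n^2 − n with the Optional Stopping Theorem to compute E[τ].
E[τ] = 7564

M_n = X_n^2 − n is a martingale (since E[X_{n+1}^2 | F_n] = X_n^2 + 1). By OST (τ has finite mean in a bounded region), E[M_τ] = E[M_0] = X_0^2 − 0 = 61^2 = 3721. Also E[M_τ] = E[X_τ^2] − E[τ]. The walk exits at 0 or 185, with P(hit 185 first) = 61/185, so E[X_τ^2] = 185^2 · 61/185 + 0 = 11285. Thus E[τ] = E[X_τ^2] − E[M_τ] = 11285 − 3721 = 7564 = 61(185 − 61) = 7564.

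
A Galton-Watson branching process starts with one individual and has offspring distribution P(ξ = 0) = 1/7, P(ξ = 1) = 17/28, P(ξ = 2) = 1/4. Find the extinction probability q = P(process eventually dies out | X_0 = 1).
q = 4/7

The pgf is f(s) = 1/7 + 17/28·s + 1/4·s². The extinction probability q is the smallest fixed point of f in [0, 1]. Setting s = f(s):
  1/4·s² + (17/28 − 1)·s + 1/7 = 0
  1/4·s² − (1/7 + 1/4)·s + 1/7 = 0
which factors as (s − 1)·(1/4·s − 1/7) = 0, giving roots s = 1 and s = (1/7)/(1/4) = 4/7.
Mean offspring μ = 17/28 + 2·1/4 = 31/28 > 1 (supercritical), so q < 1. The extinction probability is the smaller root: q = (1/7)/(1/4) = 4/7.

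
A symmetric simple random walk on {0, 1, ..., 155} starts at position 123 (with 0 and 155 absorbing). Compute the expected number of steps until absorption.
E[τ | X_0 = 123] = 3936

Let v_k = E[τ | X_0 = k]. Boundary: v_0 = v_155 = 0. Recurrence: v_k = 1 + (v_{k-1} + v_{k+1})/2 for 1 ≤ k ≤ 154. The particular solution to v_k − (v_{k-1} + v_{k+1})/2 = 1 is v_k = −k^2. Adding homogeneous solution A + B k and matching boundaries gives v_k = k (155 − k). Substituting k = 123: v_123 = 123 · 32 = 3936.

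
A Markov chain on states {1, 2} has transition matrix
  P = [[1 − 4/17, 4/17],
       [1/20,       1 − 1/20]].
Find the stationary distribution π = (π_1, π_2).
π_1 = 17/97, π_2 = 80/97

Solve πP = π with π_1 + π_2 = 1. From πP = π: π_1 · (1 − 4/17) + π_2 · 1/20 = π_1 ⇒ π_2 · 1/20 = π_1 · 4/17 ⇒ π_2/π_1 = (4/17)/(1/20) = 80/17. Together with π_1 + π_2 = 1:
  π_1 = (1/20)/(4/17 + 1/20) = (1/20)/(97/340) = 17/97,
  π_2 = (4/17)/(4/17 + 1/20) = (4/17)/(97/340) = 80/97.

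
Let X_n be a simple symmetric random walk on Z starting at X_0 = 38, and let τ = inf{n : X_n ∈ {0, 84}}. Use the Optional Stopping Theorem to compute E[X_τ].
E[X_τ] = 38

X_n is a martingale and τ is a bounded-mean stopping time (indeed τ is finite a.s. with bounded expectation since the walk is in a bounded region). By the OST, E[X_τ] = E[X_0] = 38. Equivalently: E[X_τ] = 84 · P(hit 84 first) + 0 · P(hit 0 first) = 84 · (38/84) = 38.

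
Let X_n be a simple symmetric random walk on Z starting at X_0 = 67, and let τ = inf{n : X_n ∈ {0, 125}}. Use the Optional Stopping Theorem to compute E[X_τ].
E[X_τ] = 67

X_n is a martingale and τ is a bounded-mean stopping time (indeed τ is finite a.s. with bounded expectation since the walk is in a bounded region). By the OST, E[X_τ] = E[X_0] = 67. Equivalently: E[X_τ] = 125 · P(hit 125 first) + 0 · P(hit 0 first) = 125 · (67/125) = 67.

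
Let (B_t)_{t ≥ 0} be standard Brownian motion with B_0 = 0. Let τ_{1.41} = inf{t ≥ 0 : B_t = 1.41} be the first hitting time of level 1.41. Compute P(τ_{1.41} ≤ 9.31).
P(τ_{1.41} ≤ 9.31) = 2(1 − Φ(1.41/√9.31)) = 2(1 − Φ(0.4621)) ≈ 0.6440

By the reflection principle for standard BM, P(τ_b ≤ t) = 2 · P(B_t ≥ b). Since B_t ~ N(0, t), P(B_t ≥ 1.41) = 1 − Φ(1.41/√t) = 1 − Φ(1.41/√9.31) = 1 − Φ(0.4621) ≈ 0.32200. Doubling: P(τ_{1.41} ≤ 9.31) ≈ 2 · 0.32200 = 0.64400 ≈ 0.6440.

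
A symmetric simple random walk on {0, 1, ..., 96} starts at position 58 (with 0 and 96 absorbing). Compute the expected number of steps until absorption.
E[τ | X_0 = 58] = 2204

Let v_k = E[τ | X_0 = k]. Boundary: v_0 = v_96 = 0. Recurrence: v_k = 1 + (v_{k-1} + v_{k+1})/2 for 1 ≤ k ≤ 95. The particular solution to v_k − (v_{k-1} + v_{k+1})/2 = 1 is v_k = −k^2. Adding homogeneous solution A + B k and matching boundaries gives v_k = k (96 − k). Substituting k = 58: v_58 = 58 · 38 = 2204.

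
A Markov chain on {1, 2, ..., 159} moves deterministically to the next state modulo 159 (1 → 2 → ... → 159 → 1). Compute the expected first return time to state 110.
E[T_110 | X_0 = 110] = 159

The chain cycles deterministically, so starting at state 110 it returns in exactly 159 steps. Equivalently, the stationary distribution is uniform π_j = 1/159 for every state j, so by Kac's formula E[T_110] = 1/π_110 = 159.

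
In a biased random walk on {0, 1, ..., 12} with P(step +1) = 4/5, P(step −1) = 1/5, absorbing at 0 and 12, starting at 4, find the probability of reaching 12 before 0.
P(hit 12 before 0) = (1 − (1/4)^4) / (1 − (1/4)^12) = 65536/65793

Let u_k denote P(reach 12 before 0 | start at k). Boundary: u_0 = 0, u_12 = 1. Recurrence: u_k = 4/5·u_{k+1} + 1/5·u_{k-1} for 1 ≤ k ≤ 11. Try u_k = A + B·r^k with r = q/p = (1/5)/(4/5) = 1/4. Substitution satisfies the recurrence; boundary conditions give:
  u_k = (1 − r^k) / (1 − r^N) = (1 − (1/4)^4) / (1 − (1/4)^12) = 65536/65793.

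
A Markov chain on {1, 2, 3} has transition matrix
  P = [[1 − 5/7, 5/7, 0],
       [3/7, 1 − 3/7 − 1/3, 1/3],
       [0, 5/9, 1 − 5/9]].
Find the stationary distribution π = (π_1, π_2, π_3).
π = (3/11, 5/11, 3/11)

This is a birth-death chain on three states, which satisfies detailed balance: π_1 · P_{12} = π_2 · P_{21} and π_2 · P_{23} = π_3 · P_{32}.
From π_1 · 5/7 = π_2 · 3/7: π_2/π_1 = (5/7)/(3/7) = 5/3.
From π_2 · 1/3 = π_3 · 5/9: π_3/π_2 = (1/3)/(5/9) = 3/5.
Take π_1 proportional to 1; then unnormalized π = (1, 5/3, 1). Normalize by dividing by the sum 11/3:
  π = (3/11, 5/11, 3/11).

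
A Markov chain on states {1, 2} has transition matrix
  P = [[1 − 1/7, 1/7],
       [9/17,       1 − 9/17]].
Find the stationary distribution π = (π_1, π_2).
π_1 = 63/80, π_2 = 17/80

Solve πP = π with π_1 + π_2 = 1. From πP = π: π_1 · (1 − 1/7) + π_2 · 9/17 = π_1 ⇒ π_2 · 9/17 = π_1 · 1/7 ⇒ π_2/π_1 = (1/7)/(9/17) = 17/63. Together with π_1 + π_2 = 1:
  π_1 = (9/17)/(1/7 + 9/17) = (9/17)/(80/119) = 63/80,
  π_2 = (1/7)/(1/7 + 9/17) = (1/7)/(80/119) = 17/80.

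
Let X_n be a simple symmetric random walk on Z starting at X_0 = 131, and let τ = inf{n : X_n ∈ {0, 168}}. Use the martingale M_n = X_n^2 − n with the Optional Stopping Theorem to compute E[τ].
E[τ] = 4847

M_n = X_n^2 − n is a martingale (since E[X_{n+1}^2 | F_n] = X_n^2 + 1). By OST (τ has finite mean in a bounded region), E[M_τ] = E[M_0] = X_0^2 − 0 = 131^2 = 17161. Also E[M_τ] = E[X_τ^2] − E[τ]. The walk exits at 0 or 168, with P(hit 168 first) = 131/168, so E[X_τ^2] = 168^2 · 131/168 + 0 = 22008. Thus E[τ] = E[X_τ^2] − E[M_τ] = 22008 − 17161 = 4847 = 131(168 − 131) = 4847.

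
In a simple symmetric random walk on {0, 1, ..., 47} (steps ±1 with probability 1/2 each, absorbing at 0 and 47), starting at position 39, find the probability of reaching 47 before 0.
P(hit 47 before 0) = 39/47

Let u_k = P(hit 47 before 0 | start at k). Then u_0 = 0, u_47 = 1, and u_k = u_{k-1}/2 + u_{k+1}/2 for 1 ≤ k ≤ 46. This harmonic recurrence is solved by u_k = k/47, giving u_39 = 39/47.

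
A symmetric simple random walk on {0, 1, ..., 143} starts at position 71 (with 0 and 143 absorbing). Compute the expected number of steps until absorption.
E[τ | X_0 = 71] = 5112

Let v_k = E[τ | X_0 = k]. Boundary: v_0 = v_143 = 0. Recurrence: v_k = 1 + (v_{k-1} + v_{k+1})/2 for 1 ≤ k ≤ 142. The particular solution to v_k − (v_{k-1} + v_{k+1})/2 = 1 is v_k = −k^2. Adding homogeneous solution A + B k and matching boundaries gives v_k = k (143 − k). Substituting k = 71: v_71 = 71 · 72 = 5112.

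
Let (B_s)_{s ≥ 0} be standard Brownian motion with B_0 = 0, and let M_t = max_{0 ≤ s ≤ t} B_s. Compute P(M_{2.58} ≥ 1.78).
P(M_{2.58} ≥ 1.78) = 2·P(B_{2.58} ≥ 1.78) = 2(1 − Φ(1.78/√2.58)) ≈ 0.2678

By the reflection principle for Brownian motion, P(M_t ≥ a) = 2 · P(B_t ≥ a) for a ≥ 0. Since B_t ~ N(0, t), P(B_t ≥ 1.78) = 1 − Φ(1.78/√t) = 1 − Φ(1.78/√2.58) = 1 − Φ(1.1082). So
  P(M_{2.58} ≥ 1.78) = 2(1 − Φ(1.1082)) ≈ 0.2678.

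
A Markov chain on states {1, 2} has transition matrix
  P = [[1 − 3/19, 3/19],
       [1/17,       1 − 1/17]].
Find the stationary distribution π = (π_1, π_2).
π_1 = 19/70, π_2 = 51/70

Solve πP = π with π_1 + π_2 = 1. From πP = π: π_1 · (1 − 3/19) + π_2 · 1/17 = π_1 ⇒ π_2 · 1/17 = π_1 · 3/19 ⇒ π_2/π_1 = (3/19)/(1/17) = 51/19. Together with π_1 + π_2 = 1:
  π_1 = (1/17)/(3/19 + 1/17) = (1/17)/(70/323) = 19/70,
  π_2 = (3/19)/(3/19 + 1/17) = (3/19)/(70/323) = 51/70.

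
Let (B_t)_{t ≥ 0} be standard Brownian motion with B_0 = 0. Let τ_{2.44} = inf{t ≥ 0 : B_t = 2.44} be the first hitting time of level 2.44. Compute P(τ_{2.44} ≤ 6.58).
P(τ_{2.44} ≤ 6.58) = 2(1 − Φ(2.44/√6.58)) = 2(1 − Φ(0.9512)) ≈ 0.3415

By the reflection principle for standard BM, P(τ_b ≤ t) = 2 · P(B_t ≥ b). Since B_t ~ N(0, t), P(B_t ≥ 2.44) = 1 − Φ(2.44/√t) = 1 − Φ(2.44/√6.58) = 1 − Φ(0.9512) ≈ 0.17075. Doubling: P(τ_{2.44} ≤ 6.58) ≈ 2 · 0.17075 = 0.34150 ≈ 0.3415.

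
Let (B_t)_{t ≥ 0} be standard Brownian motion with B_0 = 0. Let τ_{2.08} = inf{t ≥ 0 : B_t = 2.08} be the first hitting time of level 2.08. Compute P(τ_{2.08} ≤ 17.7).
P(τ_{2.08} ≤ 17.7) = 2(1 − Φ(2.08/√17.7)) = 2(1 − Φ(0.4944)) ≈ 0.6210

By the reflection principle for standard BM, P(τ_b ≤ t) = 2 · P(B_t ≥ b). Since B_t ~ N(0, t), P(B_t ≥ 2.08) = 1 − Φ(2.08/√t) = 1 − Φ(2.08/√17.7) = 1 − Φ(0.4944) ≈ 0.31051. Doubling: P(τ_{2.08} ≤ 17.7) ≈ 2 · 0.31051 = 0.62102 ≈ 0.6210.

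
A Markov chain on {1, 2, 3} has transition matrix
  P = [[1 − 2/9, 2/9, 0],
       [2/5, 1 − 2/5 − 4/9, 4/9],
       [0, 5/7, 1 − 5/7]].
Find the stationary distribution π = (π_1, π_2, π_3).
π = (81/154, 45/154, 2/11)

This is a birth-death chain on three states, which satisfies detailed balance: π_1 · P_{12} = π_2 · P_{21} and π_2 · P_{23} = π_3 · P_{32}.
From π_1 · 2/9 = π_2 · 2/5: π_2/π_1 = (2/9)/(2/5) = 5/9.
From π_2 · 4/9 = π_3 · 5/7: π_3/π_2 = (4/9)/(5/7) = 28/45.
Take π_1 proportional to 1; then unnormalized π = (1, 5/9, 28/81). Normalize by dividing by the sum 154/81:
  π = (81/154, 45/154, 2/11).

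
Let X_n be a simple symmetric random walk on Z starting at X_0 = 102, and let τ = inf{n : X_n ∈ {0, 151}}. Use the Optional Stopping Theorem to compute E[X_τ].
E[X_τ] = 102

X_n is a martingale and τ is a bounded-mean stopping time (indeed τ is finite a.s. with bounded expectation since the walk is in a bounded region). By the OST, E[X_τ] = E[X_0] = 102. Equivalently: E[X_τ] = 151 · P(hit 151 first) + 0 · P(hit 0 first) = 151 · (102/151) = 102.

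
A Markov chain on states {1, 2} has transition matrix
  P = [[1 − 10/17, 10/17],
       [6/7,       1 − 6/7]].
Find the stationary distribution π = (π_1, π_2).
π_1 = 51/86, π_2 = 35/86

Solve πP = π with π_1 + π_2 = 1. From πP = π: π_1 · (1 − 10/17) + π_2 · 6/7 = π_1 ⇒ π_2 · 6/7 = π_1 · 10/17 ⇒ π_2/π_1 = (10/17)/(6/7) = 35/51. Together with π_1 + π_2 = 1:
  π_1 = (6/7)/(10/17 + 6/7) = (6/7)/(172/119) = 51/86,
  π_2 = (10/17)/(10/17 + 6/7) = (10/17)/(172/119) = 35/86.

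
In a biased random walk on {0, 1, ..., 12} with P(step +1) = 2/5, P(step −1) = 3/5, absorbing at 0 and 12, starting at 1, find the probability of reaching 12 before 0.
P(hit 12 before 0) = (1 − (3/2)^1) / (1 − (3/2)^12) = 2048/527345

Let u_k denote P(reach 12 before 0 | start at k). Boundary: u_0 = 0, u_12 = 1. Recurrence: u_k = 2/5·u_{k+1} + 3/5·u_{k-1} for 1 ≤ k ≤ 11. Try u_k = A + B·r^k with r = q/p = (3/5)/(2/5) = 3/2. Substitution satisfies the recurrence; boundary conditions give:
  u_k = (1 − r^k) / (1 − r^N) = (1 − (3/2)^1) / (1 − (3/2)^12) = 2048/527345.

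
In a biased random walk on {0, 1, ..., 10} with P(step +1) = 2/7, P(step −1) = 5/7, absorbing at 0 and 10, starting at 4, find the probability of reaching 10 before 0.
P(hit 10 before 0) = (1 − (5/2)^4) / (1 − (5/2)^10) = 1856/464981

Let u_k denote P(reach 10 before 0 | start at k). Boundary: u_0 = 0, u_10 = 1. Recurrence: u_k = 2/7·u_{k+1} + 5/7·u_{k-1} for 1 ≤ k ≤ 9. Try u_k = A + B·r^k with r = q/p = (5/7)/(2/7) = 5/2. Substitution satisfies the recurrence; boundary conditions give:
  u_k = (1 − r^k) / (1 − r^N) = (1 − (5/2)^4) / (1 − (5/2)^10) = 1856/464981.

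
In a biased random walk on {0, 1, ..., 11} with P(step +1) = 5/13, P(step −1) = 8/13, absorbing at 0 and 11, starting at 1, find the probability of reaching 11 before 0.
P(hit 11 before 0) = (1 − (8/5)^1) / (1 − (8/5)^11) = 9765625/2847035489

Let u_k denote P(reach 11 before 0 | start at k). Boundary: u_0 = 0, u_11 = 1. Recurrence: u_k = 5/13·u_{k+1} + 8/13·u_{k-1} for 1 ≤ k ≤ 10. Try u_k = A + B·r^k with r = q/p = (8/13)/(5/13) = 8/5. Substitution satisfies the recurrence; boundary conditions give:
  u_k = (1 − r^k) / (1 − r^N) = (1 − (8/5)^1) / (1 − (8/5)^11) = 9765625/2847035489.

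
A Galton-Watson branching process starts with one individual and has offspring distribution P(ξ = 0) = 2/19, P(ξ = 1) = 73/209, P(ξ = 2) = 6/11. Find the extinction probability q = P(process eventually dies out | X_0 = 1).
q = 11/57

The pgf is f(s) = 2/19 + 73/209·s + 6/11·s². The extinction probability q is the smallest fixed point of f in [0, 1]. Setting s = f(s):
  6/11·s² + (73/209 − 1)·s + 2/19 = 0
  6/11·s² − (2/19 + 6/11)·s + 2/19 = 0
which factors as (s − 1)·(6/11·s − 2/19) = 0, giving roots s = 1 and s = (2/19)/(6/11) = 11/57.
Mean offspring μ = 73/209 + 2·6/11 = 301/209 > 1 (supercritical), so q < 1. The extinction probability is the smaller root: q = (2/19)/(6/11) = 11/57.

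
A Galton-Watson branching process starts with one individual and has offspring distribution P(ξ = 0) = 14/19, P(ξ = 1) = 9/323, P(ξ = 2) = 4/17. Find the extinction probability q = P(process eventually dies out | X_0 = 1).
q = 1

Mean offspring μ = 0·14/19 + 1·9/323 + 2·4/17 = 161/323 ≤ 1. For μ ≤ 1 with offspring not concentrated at 1, the Galton-Watson process goes extinct almost surely, so q = 1.
(Algebraic check: The pgf is f(s) = 14/19 + 9/323·s + 4/17·s². The extinction probability q is the smallest fixed point of f in [0, 1]. Setting s = f(s):
  4/17·s² + (9/323 − 1)·s + 14/19 = 0
  4/17·s² − (14/19 + 4/17)·s + 14/19 = 0
which factors as (s − 1)·(4/17·s − 14/19) = 0, giving roots s = 1 and s = (14/19)/(4/17) = 119/38. Since 119/38 ≥ 1, the smallest root in [0, 1] is s = 1.)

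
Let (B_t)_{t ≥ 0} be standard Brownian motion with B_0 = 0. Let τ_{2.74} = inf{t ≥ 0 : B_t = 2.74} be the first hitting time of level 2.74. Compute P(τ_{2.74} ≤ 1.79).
P(τ_{2.74} ≤ 1.79) = 2(1 − Φ(2.74/√1.79)) = 2(1 − Φ(2.0480)) ≈ 0.0406

By the reflection principle for standard BM, P(τ_b ≤ t) = 2 · P(B_t ≥ b). Since B_t ~ N(0, t), P(B_t ≥ 2.74) = 1 − Φ(2.74/√t) = 1 − Φ(2.74/√1.79) = 1 − Φ(2.0480) ≈ 0.02028. Doubling: P(τ_{2.74} ≤ 1.79) ≈ 2 · 0.02028 = 0.04056 ≈ 0.0406.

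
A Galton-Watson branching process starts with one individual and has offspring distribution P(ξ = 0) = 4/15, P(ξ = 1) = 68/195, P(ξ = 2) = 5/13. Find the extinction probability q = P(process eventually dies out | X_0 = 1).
q = 52/75

The pgf is f(s) = 4/15 + 68/195·s + 5/13·s². The extinction probability q is the smallest fixed point of f in [0, 1]. Setting s = f(s):
  5/13·s² + (68/195 − 1)·s + 4/15 = 0
  5/13·s² − (4/15 + 5/13)·s + 4/15 = 0
which factors as (s − 1)·(5/13·s − 4/15) = 0, giving roots s = 1 and s = (4/15)/(5/13) = 52/75.
Mean offspring μ = 68/195 + 2·5/13 = 218/195 > 1 (supercritical), so q < 1. The extinction probability is the smaller root: q = (4/15)/(5/13) = 52/75.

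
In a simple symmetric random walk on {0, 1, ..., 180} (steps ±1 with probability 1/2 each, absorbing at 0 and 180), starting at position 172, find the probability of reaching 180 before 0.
P(hit 180 before 0) = 172/180 = 43/45

Let u_k = P(hit 180 before 0 | start at k). Then u_0 = 0, u_180 = 1, and u_k = u_{k-1}/2 + u_{k+1}/2 for 1 ≤ k ≤ 179. This harmonic recurrence is solved by u_k = k/180, giving u_172 = 172/180 = 43/45.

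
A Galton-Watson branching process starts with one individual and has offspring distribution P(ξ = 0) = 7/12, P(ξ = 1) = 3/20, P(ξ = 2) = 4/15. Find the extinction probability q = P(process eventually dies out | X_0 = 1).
q = 1

Mean offspring μ = 0·7/12 + 1·3/20 + 2·4/15 = 41/60 ≤ 1. For μ ≤ 1 with offspring not concentrated at 1, the Galton-Watson process goes extinct almost surely, so q = 1.
(Algebraic check: The pgf is f(s) = 7/12 + 3/20·s + 4/15·s². The extinction probability q is the smallest fixed point of f in [0, 1]. Setting s = f(s):
  4/15·s² + (3/20 − 1)·s + 7/12 = 0
  4/15·s² − (7/12 + 4/15)·s + 7/12 = 0
which factors as (s − 1)·(4/15·s − 7/12) = 0, giving roots s = 1 and s = (7/12)/(4/15) = 35/16. Since 35/16 ≥ 1, the smallest root in [0, 1] is s = 1.)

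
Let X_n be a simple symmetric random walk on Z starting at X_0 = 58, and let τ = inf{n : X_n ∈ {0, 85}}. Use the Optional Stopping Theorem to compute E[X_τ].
E[X_τ] = 58

X_n is a martingale and τ is a bounded-mean stopping time (indeed τ is finite a.s. with bounded expectation since the walk is in a bounded region). By the OST, E[X_τ] = E[X_0] = 58. Equivalently: E[X_τ] = 85 · P(hit 85 first) + 0 · P(hit 0 first) = 85 · (58/85) = 58.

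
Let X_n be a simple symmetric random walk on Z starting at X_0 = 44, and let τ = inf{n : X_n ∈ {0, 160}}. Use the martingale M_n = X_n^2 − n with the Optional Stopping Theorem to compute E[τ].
E[τ] = 5104

M_n = X_n^2 − n is a martingale (since E[X_{n+1}^2 | F_n] = X_n^2 + 1). By OST (τ has finite mean in a bounded region), E[M_τ] = E[M_0] = X_0^2 − 0 = 44^2 = 1936. Also E[M_τ] = E[X_τ^2] − E[τ]. The walk exits at 0 or 160, with P(hit 160 first) = 44/160, so E[X_τ^2] = 160^2 · 44/160 + 0 = 7040. Thus E[τ] = E[X_τ^2] − E[M_τ] = 7040 − 1936 = 5104 = 44(160 − 44) = 5104.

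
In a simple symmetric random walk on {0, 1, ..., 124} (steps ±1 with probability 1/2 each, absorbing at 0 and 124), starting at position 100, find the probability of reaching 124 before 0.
P(hit 124 before 0) = 100/124 = 25/31

Let u_k = P(hit 124 before 0 | start at k). Then u_0 = 0, u_124 = 1, and u_k = u_{k-1}/2 + u_{k+1}/2 for 1 ≤ k ≤ 123. This harmonic recurrence is solved by u_k = k/124, giving u_100 = 100/124 = 25/31.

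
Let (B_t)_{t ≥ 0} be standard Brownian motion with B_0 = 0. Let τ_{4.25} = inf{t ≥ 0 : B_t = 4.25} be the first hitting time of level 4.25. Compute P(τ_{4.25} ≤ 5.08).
P(τ_{4.25} ≤ 5.08) = 2(1 − Φ(4.25/√5.08)) = 2(1 − Φ(1.8856)) ≈ 0.0593

By the reflection principle for standard BM, P(τ_b ≤ t) = 2 · P(B_t ≥ b). Since B_t ~ N(0, t), P(B_t ≥ 4.25) = 1 − Φ(4.25/√t) = 1 − Φ(4.25/√5.08) = 1 − Φ(1.8856) ≈ 0.02967. Doubling: P(τ_{4.25} ≤ 5.08) ≈ 2 · 0.02967 = 0.05934 ≈ 0.0593.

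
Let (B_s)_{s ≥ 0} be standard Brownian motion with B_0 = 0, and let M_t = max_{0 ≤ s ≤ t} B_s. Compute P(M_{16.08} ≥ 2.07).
P(M_{16.08} ≥ 2.07) = 2·P(B_{16.08} ≥ 2.07) = 2(1 − Φ(2.07/√16.08)) ≈ 0.6057

By the reflection principle for Brownian motion, P(M_t ≥ a) = 2 · P(B_t ≥ a) for a ≥ 0. Since B_t ~ N(0, t), P(B_t ≥ 2.07) = 1 − Φ(2.07/√t) = 1 − Φ(2.07/√16.08) = 1 − Φ(0.5162). So
  P(M_{16.08} ≥ 2.07) = 2(1 − Φ(0.5162)) ≈ 0.6057.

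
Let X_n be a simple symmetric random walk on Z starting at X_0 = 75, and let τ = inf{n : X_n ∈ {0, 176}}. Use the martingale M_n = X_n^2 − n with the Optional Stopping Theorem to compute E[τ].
E[τ] = 7575

M_n = X_n^2 − n is a martingale (since E[X_{n+1}^2 | F_n] = X_n^2 + 1). By OST (τ has finite mean in a bounded region), E[M_τ] = E[M_0] = X_0^2 − 0 = 75^2 = 5625. Also E[M_τ] = E[X_τ^2] − E[τ]. The walk exits at 0 or 176, with P(hit 176 first) = 75/176, so E[X_τ^2] = 176^2 · 75/176 + 0 = 13200. Thus E[τ] = E[X_τ^2] − E[M_τ] = 13200 − 5625 = 7575 = 75(176 − 75) = 7575.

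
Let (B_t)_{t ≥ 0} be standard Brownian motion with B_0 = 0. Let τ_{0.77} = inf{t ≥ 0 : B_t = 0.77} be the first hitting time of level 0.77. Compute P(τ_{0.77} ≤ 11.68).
P(τ_{0.77} ≤ 11.68) = 2(1 − Φ(0.77/√11.68)) = 2(1 − Φ(0.2253)) ≈ 0.8217

By the reflection principle for standard BM, P(τ_b ≤ t) = 2 · P(B_t ≥ b). Since B_t ~ N(0, t), P(B_t ≥ 0.77) = 1 − Φ(0.77/√t) = 1 − Φ(0.77/√11.68) = 1 − Φ(0.2253) ≈ 0.41087. Doubling: P(τ_{0.77} ≤ 11.68) ≈ 2 · 0.41087 = 0.82174 ≈ 0.8217.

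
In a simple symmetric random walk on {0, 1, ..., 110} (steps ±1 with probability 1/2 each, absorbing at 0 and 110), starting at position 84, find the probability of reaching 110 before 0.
P(hit 110 before 0) = 84/110 = 42/55

Let u_k = P(hit 110 before 0 | start at k). Then u_0 = 0, u_110 = 1, and u_k = u_{k-1}/2 + u_{k+1}/2 for 1 ≤ k ≤ 109. This harmonic recurrence is solved by u_k = k/110, giving u_84 = 84/110 = 42/55.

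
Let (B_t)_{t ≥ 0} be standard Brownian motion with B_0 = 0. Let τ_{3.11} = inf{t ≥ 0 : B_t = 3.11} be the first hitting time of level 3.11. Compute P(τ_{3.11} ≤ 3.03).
P(τ_{3.11} ≤ 3.03) = 2(1 − Φ(3.11/√3.03)) = 2(1 − Φ(1.7866)) ≈ 0.0740

By the reflection principle for standard BM, P(τ_b ≤ t) = 2 · P(B_t ≥ b). Since B_t ~ N(0, t), P(B_t ≥ 3.11) = 1 − Φ(3.11/√t) = 1 − Φ(3.11/√3.03) = 1 − Φ(1.7866) ≈ 0.03700. Doubling: P(τ_{3.11} ≤ 3.03) ≈ 2 · 0.03700 = 0.07400 ≈ 0.0740.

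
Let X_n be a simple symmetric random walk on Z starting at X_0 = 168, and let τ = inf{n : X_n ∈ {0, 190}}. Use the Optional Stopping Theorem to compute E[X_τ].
E[X_τ] = 168

X_n is a martingale and τ is a bounded-mean stopping time (indeed τ is finite a.s. with bounded expectation since the walk is in a bounded region). By the OST, E[X_τ] = E[X_0] = 168. Equivalently: E[X_τ] = 190 · P(hit 190 first) + 0 · P(hit 0 first) = 190 · (168/190) = 168.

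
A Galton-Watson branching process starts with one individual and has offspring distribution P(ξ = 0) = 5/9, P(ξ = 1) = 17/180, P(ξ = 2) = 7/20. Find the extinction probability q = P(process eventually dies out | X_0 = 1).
q = 1

Mean offspring μ = 0·5/9 + 1·17/180 + 2·7/20 = 143/180 ≤ 1. For μ ≤ 1 with offspring not concentrated at 1, the Galton-Watson process goes extinct almost surely, so q = 1.
(Algebraic check: The pgf is f(s) = 5/9 + 17/180·s + 7/20·s². The extinction probability q is the smallest fixed point of f in [0, 1]. Setting s = f(s):
  7/20·s² + (17/180 − 1)·s + 5/9 = 0
  7/20·s² − (5/9 + 7/20)·s + 5/9 = 0
which factors as (s − 1)·(7/20·s − 5/9) = 0, giving roots s = 1 and s = (5/9)/(7/20) = 100/63. Since 100/63 ≥ 1, the smallest root in [0, 1] is s = 1.)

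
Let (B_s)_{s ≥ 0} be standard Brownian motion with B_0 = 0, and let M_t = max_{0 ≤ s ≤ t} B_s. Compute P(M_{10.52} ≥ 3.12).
P(M_{10.52} ≥ 3.12) = 2·P(B_{10.52} ≥ 3.12) = 2(1 − Φ(3.12/√10.52)) ≈ 0.3361

By the reflection principle for Brownian motion, P(M_t ≥ a) = 2 · P(B_t ≥ a) for a ≥ 0. Since B_t ~ N(0, t), P(B_t ≥ 3.12) = 1 − Φ(3.12/√t) = 1 − Φ(3.12/√10.52) = 1 − Φ(0.9619). So
  P(M_{10.52} ≥ 3.12) = 2(1 − Φ(0.9619)) ≈ 0.3361.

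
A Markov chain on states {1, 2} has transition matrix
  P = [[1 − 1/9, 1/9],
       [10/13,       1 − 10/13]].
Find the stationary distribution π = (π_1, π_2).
π_1 = 90/103, π_2 = 13/103

Solve πP = π with π_1 + π_2 = 1. From πP = π: π_1 · (1 − 1/9) + π_2 · 10/13 = π_1 ⇒ π_2 · 10/13 = π_1 · 1/9 ⇒ π_2/π_1 = (1/9)/(10/13) = 13/90. Together with π_1 + π_2 = 1:
  π_1 = (10/13)/(1/9 + 10/13) = (10/13)/(103/117) = 90/103,
  π_2 = (1/9)/(1/9 + 10/13) = (1/9)/(103/117) = 13/103.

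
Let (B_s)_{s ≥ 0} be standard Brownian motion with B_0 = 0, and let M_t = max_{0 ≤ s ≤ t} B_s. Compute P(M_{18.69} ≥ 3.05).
P(M_{18.69} ≥ 3.05) = 2·P(B_{18.69} ≥ 3.05) = 2(1 − Φ(3.05/√18.69)) ≈ 0.4805

By the reflection principle for Brownian motion, P(M_t ≥ a) = 2 · P(B_t ≥ a) for a ≥ 0. Since B_t ~ N(0, t), P(B_t ≥ 3.05) = 1 − Φ(3.05/√t) = 1 − Φ(3.05/√18.69) = 1 − Φ(0.7055). So
  P(M_{18.69} ≥ 3.05) = 2(1 − Φ(0.7055)) ≈ 0.4805.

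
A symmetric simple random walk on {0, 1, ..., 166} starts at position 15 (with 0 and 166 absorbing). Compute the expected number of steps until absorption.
E[τ | X_0 = 15] = 2265

Let v_k = E[τ | X_0 = k]. Boundary: v_0 = v_166 = 0. Recurrence: v_k = 1 + (v_{k-1} + v_{k+1})/2 for 1 ≤ k ≤ 165. The particular solution to v_k − (v_{k-1} + v_{k+1})/2 = 1 is v_k = −k^2. Adding homogeneous solution A + B k and matching boundaries gives v_k = k (166 − k). Substituting k = 15: v_15 = 15 · 151 = 2265.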